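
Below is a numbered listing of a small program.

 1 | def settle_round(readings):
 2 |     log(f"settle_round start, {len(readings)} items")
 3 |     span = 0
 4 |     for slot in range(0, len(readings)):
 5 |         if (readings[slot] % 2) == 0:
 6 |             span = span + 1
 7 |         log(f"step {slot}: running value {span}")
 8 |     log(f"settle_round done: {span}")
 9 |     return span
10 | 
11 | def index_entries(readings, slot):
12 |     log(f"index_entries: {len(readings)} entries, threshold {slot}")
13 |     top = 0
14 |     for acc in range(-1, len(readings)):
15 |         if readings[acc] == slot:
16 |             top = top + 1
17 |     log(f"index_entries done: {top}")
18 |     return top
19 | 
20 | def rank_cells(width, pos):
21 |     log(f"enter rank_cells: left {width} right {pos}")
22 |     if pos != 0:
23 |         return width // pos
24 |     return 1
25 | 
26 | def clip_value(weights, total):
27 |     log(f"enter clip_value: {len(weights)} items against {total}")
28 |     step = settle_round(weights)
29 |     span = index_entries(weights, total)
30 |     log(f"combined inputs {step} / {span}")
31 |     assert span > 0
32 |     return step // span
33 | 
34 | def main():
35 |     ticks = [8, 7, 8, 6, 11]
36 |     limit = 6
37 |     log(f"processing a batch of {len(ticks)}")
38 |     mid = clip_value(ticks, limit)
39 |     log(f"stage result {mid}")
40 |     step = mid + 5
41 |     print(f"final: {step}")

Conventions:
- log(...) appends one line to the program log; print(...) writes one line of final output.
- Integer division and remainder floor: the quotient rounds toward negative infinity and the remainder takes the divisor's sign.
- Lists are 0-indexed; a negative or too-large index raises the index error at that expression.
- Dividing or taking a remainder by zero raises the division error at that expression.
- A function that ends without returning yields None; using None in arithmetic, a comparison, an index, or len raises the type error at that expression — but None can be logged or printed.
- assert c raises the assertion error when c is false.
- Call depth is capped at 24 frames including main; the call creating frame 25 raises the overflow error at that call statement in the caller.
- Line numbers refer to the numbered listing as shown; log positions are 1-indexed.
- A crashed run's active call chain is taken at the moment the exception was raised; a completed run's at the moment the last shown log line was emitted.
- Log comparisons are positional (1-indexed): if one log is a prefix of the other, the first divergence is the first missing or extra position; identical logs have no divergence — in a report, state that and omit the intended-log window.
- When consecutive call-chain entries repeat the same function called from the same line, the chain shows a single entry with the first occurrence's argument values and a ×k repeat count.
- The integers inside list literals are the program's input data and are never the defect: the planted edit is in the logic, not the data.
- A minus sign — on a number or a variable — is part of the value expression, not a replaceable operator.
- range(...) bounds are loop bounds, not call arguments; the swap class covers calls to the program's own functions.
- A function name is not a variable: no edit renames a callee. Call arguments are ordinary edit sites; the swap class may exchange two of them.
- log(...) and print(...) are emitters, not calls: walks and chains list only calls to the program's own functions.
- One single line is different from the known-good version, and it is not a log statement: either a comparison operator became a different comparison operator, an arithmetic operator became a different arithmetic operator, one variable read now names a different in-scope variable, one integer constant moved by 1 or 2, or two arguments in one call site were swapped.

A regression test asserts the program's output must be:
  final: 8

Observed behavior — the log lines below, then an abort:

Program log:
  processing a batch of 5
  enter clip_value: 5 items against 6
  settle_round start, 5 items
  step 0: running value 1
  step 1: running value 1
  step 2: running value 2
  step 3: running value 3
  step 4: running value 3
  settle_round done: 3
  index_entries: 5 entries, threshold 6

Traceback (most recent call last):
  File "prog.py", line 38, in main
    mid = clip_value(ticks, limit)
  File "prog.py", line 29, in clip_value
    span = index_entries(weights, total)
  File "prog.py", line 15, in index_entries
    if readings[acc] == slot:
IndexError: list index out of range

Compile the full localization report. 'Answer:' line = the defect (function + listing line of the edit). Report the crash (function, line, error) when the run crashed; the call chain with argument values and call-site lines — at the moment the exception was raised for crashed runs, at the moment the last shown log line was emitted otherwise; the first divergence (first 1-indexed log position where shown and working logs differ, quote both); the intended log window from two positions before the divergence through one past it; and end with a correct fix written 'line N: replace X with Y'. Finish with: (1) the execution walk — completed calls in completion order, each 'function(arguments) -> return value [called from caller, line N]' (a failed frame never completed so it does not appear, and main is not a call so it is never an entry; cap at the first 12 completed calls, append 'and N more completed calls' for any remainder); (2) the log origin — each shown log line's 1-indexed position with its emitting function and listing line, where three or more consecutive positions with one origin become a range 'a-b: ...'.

Answer: the defect is in index_entries at line 14.
Core observation: After 10 matching log lines the faulty run goes silent, while the working version continues with 'index_entries done: 1'.
Crash: index_entries, line 15, IndexError.
Call chain: main -> clip_value([8, 7, 8, 6, 11], 6) (called at line 38) -> index_entries([8, 7, 8, 6, 11], 6) (called at line 29).
First divergence: position 11 (shown log ended at 10 lines; the working version continues: 'index_entries done: 1').
Intended log window:
  9: settle_round done: 3
  10: index_entries: 5 entries, threshold 6
  11: index_entries done: 1
  12: combined inputs 3 / 1
Execution walk:
  settle_round([8, 7, 8, 6, 11]) -> 3  [called from clip_value, line 28]
Log origins:
  1 — main, line 37
  2 — clip_value, line 27
  3 — settle_round, line 2
  4-8 — settle_round, line 7
  9 — settle_round, line 8
  10 — index_entries, line 12
A correct fix: line 14: replace `-1` with `0`.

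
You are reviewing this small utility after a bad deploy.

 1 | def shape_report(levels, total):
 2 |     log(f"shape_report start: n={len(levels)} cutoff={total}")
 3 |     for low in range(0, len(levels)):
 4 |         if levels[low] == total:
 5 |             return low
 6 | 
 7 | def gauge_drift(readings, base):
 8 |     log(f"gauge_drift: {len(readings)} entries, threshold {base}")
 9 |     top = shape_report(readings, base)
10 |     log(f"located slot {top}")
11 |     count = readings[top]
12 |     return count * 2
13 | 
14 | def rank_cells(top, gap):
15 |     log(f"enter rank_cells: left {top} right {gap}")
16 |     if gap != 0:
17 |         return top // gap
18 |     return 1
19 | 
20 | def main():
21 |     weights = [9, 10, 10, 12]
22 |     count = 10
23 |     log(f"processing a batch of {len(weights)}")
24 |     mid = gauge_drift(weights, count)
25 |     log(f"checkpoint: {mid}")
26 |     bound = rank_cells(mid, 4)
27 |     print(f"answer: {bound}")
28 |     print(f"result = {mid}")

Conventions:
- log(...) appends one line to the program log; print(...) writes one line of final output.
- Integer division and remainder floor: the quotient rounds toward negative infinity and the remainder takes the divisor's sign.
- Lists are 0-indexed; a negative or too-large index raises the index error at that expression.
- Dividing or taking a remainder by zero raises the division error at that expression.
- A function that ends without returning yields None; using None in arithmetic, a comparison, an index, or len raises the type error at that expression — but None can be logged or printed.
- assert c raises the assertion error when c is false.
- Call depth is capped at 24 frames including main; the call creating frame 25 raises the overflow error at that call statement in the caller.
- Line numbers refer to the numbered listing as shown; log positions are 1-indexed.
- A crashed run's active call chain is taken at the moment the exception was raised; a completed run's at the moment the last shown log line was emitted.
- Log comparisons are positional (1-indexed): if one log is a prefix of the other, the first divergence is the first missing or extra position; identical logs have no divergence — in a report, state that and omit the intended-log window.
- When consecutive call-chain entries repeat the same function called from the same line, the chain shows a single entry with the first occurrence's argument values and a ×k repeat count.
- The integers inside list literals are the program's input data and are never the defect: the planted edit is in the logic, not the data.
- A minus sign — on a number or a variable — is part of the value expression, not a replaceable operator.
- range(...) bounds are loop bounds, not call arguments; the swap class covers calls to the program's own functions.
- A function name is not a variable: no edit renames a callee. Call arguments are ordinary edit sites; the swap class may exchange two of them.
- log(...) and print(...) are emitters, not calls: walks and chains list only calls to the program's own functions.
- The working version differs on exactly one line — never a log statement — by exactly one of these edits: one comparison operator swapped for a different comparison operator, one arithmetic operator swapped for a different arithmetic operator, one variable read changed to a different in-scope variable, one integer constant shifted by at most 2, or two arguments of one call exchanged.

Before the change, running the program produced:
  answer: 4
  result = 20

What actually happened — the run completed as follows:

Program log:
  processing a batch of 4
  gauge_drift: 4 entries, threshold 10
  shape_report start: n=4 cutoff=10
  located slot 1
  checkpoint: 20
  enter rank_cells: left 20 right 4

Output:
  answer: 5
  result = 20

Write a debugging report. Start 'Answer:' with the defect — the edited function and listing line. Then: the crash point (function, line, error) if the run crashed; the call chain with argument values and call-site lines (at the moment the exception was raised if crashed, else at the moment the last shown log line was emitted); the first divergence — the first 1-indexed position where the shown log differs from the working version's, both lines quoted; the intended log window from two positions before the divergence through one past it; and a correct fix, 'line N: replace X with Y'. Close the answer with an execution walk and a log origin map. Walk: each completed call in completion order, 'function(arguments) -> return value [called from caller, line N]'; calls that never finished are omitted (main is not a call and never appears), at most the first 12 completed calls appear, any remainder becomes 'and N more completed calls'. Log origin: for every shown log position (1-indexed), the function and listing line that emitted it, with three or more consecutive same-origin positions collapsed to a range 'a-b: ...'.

Answer: the defect is in main at line 26.
Key observation: At log position 6 the runs split — shown 'enter rank_cells: left 20 right 4', but the working version logs 'enter rank_cells: left 20 right 5'.
Call chain: main -> rank_cells(20, 4) (called at line 26).
First divergence: position 6; shown 'enter rank_cells: left 20 right 4' vs intended 'enter rank_cells: left 20 right 5'.
Intended log window:
  4: located slot 1
  5: checkpoint: 20
  6: enter rank_cells: left 20 right 5
Execution walk:
  shape_report([9, 10, 10, 12], 10) -> 1  [called from gauge_drift, line 9]
  gauge_drift([9, 10, 10, 12], 10) -> 20  [called from main, line 24]
  rank_cells(20, 4) -> 5  [called from main, line 26]
Log line origins:
  1: logged in main at line 23
  2: logged in gauge_drift at line 8
  3: logged in shape_report at line 2
  4: logged in gauge_drift at line 10
  5: logged in main at line 25
  6: logged in rank_cells at line 15
A correct fix: line 26: replace `4` with `5`.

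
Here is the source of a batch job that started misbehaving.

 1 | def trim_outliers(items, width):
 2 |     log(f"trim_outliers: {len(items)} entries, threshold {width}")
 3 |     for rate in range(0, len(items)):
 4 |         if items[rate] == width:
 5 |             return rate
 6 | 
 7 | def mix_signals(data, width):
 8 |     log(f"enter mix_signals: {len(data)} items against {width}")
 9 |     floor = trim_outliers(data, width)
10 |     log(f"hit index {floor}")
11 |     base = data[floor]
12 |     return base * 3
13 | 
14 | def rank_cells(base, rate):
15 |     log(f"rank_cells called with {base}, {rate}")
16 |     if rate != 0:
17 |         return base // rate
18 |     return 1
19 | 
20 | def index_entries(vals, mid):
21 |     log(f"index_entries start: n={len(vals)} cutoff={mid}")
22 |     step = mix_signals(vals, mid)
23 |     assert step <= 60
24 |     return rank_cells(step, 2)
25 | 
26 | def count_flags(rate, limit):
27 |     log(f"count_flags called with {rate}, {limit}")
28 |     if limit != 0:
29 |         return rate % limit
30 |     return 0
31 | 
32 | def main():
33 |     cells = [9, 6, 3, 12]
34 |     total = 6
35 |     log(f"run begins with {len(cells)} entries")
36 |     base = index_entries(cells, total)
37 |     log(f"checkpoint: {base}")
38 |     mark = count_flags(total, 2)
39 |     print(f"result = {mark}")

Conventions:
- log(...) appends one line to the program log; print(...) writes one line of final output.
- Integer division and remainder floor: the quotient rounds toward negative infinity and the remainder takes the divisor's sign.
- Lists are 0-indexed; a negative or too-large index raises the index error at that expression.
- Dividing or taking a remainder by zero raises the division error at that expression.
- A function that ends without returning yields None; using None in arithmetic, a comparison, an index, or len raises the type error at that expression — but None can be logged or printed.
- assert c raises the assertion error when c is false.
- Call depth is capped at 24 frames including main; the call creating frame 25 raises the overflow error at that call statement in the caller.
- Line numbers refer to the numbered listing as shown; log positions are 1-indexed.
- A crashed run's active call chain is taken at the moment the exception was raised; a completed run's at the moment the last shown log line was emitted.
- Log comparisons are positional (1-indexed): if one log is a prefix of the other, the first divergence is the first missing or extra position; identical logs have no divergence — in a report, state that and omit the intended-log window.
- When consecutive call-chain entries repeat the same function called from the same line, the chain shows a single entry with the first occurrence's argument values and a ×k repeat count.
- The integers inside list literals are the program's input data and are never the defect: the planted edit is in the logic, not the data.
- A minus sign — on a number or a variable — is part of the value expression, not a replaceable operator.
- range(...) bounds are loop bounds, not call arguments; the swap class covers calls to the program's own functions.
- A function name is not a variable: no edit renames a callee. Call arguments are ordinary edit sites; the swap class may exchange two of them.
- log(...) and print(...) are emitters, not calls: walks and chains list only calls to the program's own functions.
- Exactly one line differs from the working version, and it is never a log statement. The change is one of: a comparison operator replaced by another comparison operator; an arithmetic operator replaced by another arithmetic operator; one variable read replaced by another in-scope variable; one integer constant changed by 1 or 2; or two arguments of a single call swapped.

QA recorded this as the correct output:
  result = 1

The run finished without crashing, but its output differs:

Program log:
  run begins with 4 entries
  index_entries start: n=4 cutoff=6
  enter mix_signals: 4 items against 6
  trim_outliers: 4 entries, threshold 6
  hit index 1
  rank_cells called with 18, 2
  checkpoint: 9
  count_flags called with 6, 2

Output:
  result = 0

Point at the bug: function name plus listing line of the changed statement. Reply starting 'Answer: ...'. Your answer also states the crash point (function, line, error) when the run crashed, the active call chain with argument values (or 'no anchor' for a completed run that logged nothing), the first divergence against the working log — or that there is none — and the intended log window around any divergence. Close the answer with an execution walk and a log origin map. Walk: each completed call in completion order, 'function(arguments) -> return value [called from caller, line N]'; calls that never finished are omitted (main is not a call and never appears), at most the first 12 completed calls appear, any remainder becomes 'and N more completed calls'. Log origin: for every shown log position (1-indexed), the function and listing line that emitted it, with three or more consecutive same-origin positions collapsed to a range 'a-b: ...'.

Answer: the defect is in main at line 38.
The tell: The earliest visible damage is log position 8 — 'count_flags called with 6, 2' rather than the intended 'count_flags called with 9, 2'.
Call chain: main -> count_flags(6, 2) (called at line 38).
First divergence: at position 8 the run shows 'count_flags called with 6, 2' where the working version logs 'count_flags called with 9, 2'.
Intended log window:
  6: rank_cells called with 18, 2
  7: checkpoint: 9
  8: count_flags called with 9, 2
Execution walk:
  trim_outliers([9, 6, 3, 12], 6) -> 1  [called from mix_signals, line 9]
  mix_signals([9, 6, 3, 12], 6) -> 18  [called from index_entries, line 22]
  rank_cells(18, 2) -> 9  [called from index_entries, line 24]
  index_entries([9, 6, 3, 12], 6) -> 9  [called from main, line 36]
  count_flags(6, 2) -> 0  [called from main, line 38]
Origin of each log line:
  1: emitted by main (line 35)
  2: emitted by index_entries (line 21)
  3: emitted by mix_signals (line 8)
  4: emitted by trim_outliers (line 2)
  5: emitted by mix_signals (line 10)
  6: emitted by rank_cells (line 15)
  7: emitted by main (line 37)
  8: emitted by count_flags (line 27)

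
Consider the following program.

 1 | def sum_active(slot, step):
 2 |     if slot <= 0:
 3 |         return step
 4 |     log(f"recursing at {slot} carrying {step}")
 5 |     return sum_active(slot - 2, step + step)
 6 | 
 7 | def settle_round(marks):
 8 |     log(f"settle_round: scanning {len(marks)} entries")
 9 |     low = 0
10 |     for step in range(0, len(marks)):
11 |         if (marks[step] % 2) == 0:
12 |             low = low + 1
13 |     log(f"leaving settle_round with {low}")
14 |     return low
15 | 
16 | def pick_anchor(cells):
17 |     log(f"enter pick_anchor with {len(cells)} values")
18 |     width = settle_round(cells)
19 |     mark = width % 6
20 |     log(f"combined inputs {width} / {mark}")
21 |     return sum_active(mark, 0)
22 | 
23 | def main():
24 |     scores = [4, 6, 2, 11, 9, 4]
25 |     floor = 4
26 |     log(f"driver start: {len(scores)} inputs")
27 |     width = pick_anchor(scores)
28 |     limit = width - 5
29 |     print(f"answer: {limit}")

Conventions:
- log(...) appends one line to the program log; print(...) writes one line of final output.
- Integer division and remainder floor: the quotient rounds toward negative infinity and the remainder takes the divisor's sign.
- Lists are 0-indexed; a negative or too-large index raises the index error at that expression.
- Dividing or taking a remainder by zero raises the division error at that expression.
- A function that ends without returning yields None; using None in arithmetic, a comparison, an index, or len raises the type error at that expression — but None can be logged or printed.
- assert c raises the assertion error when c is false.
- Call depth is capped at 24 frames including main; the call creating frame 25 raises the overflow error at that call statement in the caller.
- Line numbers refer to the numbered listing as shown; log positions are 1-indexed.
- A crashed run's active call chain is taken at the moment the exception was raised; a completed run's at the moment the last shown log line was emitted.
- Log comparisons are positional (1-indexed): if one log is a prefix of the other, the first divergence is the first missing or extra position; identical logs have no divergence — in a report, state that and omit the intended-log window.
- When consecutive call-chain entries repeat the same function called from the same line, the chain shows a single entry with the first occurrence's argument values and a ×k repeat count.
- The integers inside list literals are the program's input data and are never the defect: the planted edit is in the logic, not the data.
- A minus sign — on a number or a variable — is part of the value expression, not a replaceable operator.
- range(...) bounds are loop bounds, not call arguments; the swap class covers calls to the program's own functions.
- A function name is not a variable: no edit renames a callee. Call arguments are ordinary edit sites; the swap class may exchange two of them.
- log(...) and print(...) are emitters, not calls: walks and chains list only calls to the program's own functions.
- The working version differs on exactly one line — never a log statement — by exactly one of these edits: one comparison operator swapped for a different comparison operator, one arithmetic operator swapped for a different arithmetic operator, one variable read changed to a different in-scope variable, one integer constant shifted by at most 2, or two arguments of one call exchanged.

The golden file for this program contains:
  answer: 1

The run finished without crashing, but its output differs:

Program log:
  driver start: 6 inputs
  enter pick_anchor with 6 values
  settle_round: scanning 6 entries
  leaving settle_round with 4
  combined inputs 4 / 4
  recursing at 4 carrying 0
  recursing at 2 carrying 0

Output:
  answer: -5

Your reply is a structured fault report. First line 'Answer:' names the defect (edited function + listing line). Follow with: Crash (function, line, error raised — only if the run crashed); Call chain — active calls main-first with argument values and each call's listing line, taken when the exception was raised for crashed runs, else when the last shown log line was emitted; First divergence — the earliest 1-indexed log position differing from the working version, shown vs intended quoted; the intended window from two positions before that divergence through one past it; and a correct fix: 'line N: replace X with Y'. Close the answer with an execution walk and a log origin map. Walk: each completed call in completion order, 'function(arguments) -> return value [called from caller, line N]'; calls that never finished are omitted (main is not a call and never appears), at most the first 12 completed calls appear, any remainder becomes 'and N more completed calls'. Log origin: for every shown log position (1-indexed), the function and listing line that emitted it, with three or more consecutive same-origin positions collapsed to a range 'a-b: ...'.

Answer: the defect is in sum_active at line 5.
The tell: Position 7 is the first bad log line: 'recursing at 2 carrying 0' should read 'recursing at 2 carrying 4'.
Call chain: main -> pick_anchor([4, 6, 2, 11, 9, 4]) (called at line 27) -> sum_active(4, 0) (called at line 21) -> sum_active(2, 0) (called at line 5).
First divergence: position 7 — shown 'recursing at 2 carrying 0', intended 'recursing at 2 carrying 4'.
Intended log window:
  5: combined inputs 4 / 4
  6: recursing at 4 carrying 0
  7: recursing at 2 carrying 4
Execution walk:
  settle_round([4, 6, 2, 11, 9, 4]) -> 4  [called from pick_anchor, line 18]
  sum_active(0, 0) -> 0  [called from sum_active, line 5]
  sum_active(2, 0) -> 0  [called from sum_active, line 5]
  sum_active(4, 0) -> 0  [called from pick_anchor, line 21]
  pick_anchor([4, 6, 2, 11, 9, 4]) -> 0  [called from main, line 27]
Origin of each log line:
  1: emitted by main (line 26)
  2: emitted by pick_anchor (line 17)
  3: emitted by settle_round (line 8)
  4: emitted by settle_round (line 13)
  5: emitted by pick_anchor (line 20)
  6: emitted by sum_active (line 4)
  7: emitted by sum_active (line 4)
A correct fix: line 5: replace `step + step` with `step + slot`.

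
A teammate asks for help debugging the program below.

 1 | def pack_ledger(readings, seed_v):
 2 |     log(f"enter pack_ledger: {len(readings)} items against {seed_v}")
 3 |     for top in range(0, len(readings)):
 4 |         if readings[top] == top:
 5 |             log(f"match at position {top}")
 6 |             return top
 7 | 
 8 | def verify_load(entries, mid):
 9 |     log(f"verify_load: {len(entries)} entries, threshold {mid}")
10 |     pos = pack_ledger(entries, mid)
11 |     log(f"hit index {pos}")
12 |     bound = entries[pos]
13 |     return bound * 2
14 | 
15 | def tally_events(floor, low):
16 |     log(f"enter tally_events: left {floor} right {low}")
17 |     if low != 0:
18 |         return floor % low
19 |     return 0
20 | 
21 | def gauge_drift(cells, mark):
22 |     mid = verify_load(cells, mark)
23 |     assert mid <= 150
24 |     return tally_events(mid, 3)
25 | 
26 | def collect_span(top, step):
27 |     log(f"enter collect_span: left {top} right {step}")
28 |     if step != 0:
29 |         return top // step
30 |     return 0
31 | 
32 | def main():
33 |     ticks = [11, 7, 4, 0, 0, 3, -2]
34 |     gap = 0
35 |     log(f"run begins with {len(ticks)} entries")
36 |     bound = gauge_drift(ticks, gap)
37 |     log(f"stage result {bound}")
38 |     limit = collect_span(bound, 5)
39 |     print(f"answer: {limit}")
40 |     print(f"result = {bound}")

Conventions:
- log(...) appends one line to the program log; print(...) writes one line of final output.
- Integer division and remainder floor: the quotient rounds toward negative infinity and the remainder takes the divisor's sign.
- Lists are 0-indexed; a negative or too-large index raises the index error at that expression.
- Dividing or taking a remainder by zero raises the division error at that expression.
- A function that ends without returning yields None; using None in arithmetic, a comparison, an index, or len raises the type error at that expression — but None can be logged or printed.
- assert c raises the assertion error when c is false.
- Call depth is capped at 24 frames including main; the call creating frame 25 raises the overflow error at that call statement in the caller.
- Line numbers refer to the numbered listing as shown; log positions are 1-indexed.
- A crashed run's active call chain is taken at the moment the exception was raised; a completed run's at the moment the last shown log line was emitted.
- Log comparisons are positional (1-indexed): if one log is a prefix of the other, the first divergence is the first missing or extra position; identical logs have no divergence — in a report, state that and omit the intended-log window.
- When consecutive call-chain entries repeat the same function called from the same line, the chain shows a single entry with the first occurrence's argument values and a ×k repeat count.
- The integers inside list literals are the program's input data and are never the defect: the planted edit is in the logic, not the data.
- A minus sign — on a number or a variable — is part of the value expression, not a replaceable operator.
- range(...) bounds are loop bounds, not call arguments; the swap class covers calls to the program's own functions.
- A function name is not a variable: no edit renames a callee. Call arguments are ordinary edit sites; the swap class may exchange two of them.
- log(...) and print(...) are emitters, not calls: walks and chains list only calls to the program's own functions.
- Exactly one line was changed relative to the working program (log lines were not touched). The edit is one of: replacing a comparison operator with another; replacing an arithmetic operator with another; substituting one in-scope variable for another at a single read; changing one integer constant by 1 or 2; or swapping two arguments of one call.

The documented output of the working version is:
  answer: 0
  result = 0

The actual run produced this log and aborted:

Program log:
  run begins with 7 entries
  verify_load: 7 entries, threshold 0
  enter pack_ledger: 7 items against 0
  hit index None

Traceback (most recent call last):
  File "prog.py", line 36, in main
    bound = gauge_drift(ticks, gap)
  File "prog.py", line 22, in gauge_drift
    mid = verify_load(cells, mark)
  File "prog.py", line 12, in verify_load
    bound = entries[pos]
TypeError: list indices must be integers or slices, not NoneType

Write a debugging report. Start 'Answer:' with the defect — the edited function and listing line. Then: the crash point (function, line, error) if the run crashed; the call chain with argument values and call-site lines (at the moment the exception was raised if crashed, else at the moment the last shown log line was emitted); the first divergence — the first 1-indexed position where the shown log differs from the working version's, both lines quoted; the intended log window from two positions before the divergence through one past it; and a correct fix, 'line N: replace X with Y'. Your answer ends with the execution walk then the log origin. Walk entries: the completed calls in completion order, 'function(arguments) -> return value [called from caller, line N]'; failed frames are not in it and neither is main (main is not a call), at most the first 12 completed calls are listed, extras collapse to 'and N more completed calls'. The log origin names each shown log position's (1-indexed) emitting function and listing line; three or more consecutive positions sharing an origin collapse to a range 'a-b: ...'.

Answer: the defect is in pack_ledger at line 4.
Key fact: The earliest visible damage is log position 4 — 'hit index None' rather than the intended 'match at position 3'.
Crash: verify_load, line 12, TypeError.
Call chain: main -> gauge_drift([11, 7, 4, 0, 0, 3, -2], 0) (called at line 36) -> verify_load([11, 7, 4, 0, 0, 3, -2], 0) (called at line 22).
First divergence: position 4; shown 'hit index None' vs intended 'match at position 3'.
Intended log window:
  2: verify_load: 7 entries, threshold 0
  3: enter pack_ledger: 7 items against 0
  4: match at position 3
  5: hit index 3
Execution walk:
  pack_ledger([11, 7, 4, 0, 0, 3, -2], 0) -> None  [called from verify_load, line 10]
Log origin:
  1: emitted by main (line 35)
  2: emitted by verify_load (line 9)
  3: emitted by pack_ledger (line 2)
  4: emitted by verify_load (line 11)
A correct fix: line 4: replace `readings[top] == top` with `readings[top] == seed_v`.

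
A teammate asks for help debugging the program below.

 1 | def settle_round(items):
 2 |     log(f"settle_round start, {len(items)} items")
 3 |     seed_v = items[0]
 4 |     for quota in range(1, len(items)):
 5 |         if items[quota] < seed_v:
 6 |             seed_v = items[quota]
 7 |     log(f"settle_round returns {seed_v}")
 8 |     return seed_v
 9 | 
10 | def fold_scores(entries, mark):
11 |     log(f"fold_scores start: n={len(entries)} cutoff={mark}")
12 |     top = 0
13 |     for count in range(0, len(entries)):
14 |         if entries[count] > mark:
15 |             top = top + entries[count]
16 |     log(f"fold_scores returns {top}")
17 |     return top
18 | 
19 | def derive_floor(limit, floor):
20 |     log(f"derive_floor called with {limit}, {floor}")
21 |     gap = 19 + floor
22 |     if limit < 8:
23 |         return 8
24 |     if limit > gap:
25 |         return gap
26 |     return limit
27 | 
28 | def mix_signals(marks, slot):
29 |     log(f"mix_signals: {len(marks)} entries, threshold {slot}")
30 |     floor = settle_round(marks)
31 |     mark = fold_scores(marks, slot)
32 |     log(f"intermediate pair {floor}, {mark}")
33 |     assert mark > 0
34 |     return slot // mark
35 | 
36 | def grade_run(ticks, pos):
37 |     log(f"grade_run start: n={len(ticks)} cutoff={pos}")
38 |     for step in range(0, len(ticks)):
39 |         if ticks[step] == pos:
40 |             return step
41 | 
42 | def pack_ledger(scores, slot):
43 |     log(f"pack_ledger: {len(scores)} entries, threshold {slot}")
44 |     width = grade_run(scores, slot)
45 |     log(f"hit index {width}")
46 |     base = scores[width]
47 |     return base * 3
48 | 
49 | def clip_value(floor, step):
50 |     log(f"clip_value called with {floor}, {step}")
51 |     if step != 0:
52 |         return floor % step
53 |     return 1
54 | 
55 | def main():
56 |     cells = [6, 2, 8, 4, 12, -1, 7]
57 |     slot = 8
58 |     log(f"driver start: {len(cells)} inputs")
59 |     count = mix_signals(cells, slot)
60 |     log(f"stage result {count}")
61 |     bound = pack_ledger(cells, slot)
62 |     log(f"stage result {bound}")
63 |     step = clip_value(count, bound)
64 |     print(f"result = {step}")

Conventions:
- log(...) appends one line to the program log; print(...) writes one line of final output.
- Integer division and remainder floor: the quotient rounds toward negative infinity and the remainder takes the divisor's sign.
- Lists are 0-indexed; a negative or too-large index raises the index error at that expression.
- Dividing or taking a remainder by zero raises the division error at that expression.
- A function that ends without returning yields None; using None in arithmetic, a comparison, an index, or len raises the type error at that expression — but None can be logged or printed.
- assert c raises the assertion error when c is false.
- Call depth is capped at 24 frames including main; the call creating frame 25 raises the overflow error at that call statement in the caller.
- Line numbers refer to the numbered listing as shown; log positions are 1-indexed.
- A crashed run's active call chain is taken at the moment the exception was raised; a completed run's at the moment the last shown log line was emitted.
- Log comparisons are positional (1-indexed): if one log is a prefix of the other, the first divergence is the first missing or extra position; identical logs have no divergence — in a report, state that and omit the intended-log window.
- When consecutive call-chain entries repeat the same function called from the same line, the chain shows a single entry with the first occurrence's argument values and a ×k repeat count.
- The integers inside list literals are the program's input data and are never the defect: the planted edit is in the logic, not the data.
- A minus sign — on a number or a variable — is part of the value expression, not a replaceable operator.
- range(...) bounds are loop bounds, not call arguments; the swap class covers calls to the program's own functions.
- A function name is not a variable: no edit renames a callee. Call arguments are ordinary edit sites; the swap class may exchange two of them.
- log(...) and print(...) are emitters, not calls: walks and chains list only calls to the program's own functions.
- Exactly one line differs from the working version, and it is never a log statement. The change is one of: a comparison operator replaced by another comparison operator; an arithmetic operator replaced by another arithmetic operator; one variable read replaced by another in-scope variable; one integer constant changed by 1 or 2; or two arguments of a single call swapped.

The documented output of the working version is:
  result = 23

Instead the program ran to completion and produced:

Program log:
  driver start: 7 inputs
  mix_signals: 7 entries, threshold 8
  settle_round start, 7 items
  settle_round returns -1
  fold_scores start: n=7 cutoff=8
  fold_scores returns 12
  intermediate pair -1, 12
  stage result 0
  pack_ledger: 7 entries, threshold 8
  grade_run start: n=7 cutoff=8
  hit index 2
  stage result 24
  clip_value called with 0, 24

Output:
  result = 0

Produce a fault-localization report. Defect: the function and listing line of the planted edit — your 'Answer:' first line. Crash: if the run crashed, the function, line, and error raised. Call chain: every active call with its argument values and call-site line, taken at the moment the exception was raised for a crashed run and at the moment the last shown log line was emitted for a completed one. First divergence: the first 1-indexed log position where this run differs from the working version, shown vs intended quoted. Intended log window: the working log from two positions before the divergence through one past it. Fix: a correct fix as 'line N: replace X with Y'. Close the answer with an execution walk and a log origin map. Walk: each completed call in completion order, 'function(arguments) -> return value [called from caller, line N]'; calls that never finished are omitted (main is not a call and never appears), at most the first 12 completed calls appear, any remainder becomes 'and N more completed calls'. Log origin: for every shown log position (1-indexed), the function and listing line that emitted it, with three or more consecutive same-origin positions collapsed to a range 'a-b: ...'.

Answer: the defect is in mix_signals at line 34.
Key fact: Position 8 is the first bad log line: 'stage result 0' should read 'stage result -1'.
Call chain: main -> clip_value(0, 24) (called at line 63).
First divergence: at position 8 the run shows 'stage result 0' where the working version logs 'stage result -1'.
Intended log window:
  6: fold_scores returns 12
  7: intermediate pair -1, 12
  8: stage result -1
  9: pack_ledger: 7 entries, threshold 8
Execution walk:
  settle_round([6, 2, 8, 4, 12, -1, 7]) -> -1  [called from mix_signals, line 30]
  fold_scores([6, 2, 8, 4, 12, -1, 7], 8) -> 12  [called from mix_signals, line 31]
  mix_signals([6, 2, 8, 4, 12, -1, 7], 8) -> 0  [called from main, line 59]
  grade_run([6, 2, 8, 4, 12, -1, 7], 8) -> 2  [called from pack_ledger, line 44]
  pack_ledger([6, 2, 8, 4, 12, -1, 7], 8) -> 24  [called from main, line 61]
  clip_value(0, 24) -> 0  [called from main, line 63]
Log line origins:
  1: logged in main at line 58
  2: logged in mix_signals at line 29
  3: logged in settle_round at line 2
  4: logged in settle_round at line 7
  5: logged in fold_scores at line 11
  6: logged in fold_scores at line 16
  7: logged in mix_signals at line 32
  8: logged in main at line 60
  9: logged in pack_ledger at line 43
  10: logged in grade_run at line 37
  11: logged in pack_ledger at line 45
  12: logged in main at line 62
  13: logged in clip_value at line 50
A correct fix: line 34: replace `slot` with `floor`.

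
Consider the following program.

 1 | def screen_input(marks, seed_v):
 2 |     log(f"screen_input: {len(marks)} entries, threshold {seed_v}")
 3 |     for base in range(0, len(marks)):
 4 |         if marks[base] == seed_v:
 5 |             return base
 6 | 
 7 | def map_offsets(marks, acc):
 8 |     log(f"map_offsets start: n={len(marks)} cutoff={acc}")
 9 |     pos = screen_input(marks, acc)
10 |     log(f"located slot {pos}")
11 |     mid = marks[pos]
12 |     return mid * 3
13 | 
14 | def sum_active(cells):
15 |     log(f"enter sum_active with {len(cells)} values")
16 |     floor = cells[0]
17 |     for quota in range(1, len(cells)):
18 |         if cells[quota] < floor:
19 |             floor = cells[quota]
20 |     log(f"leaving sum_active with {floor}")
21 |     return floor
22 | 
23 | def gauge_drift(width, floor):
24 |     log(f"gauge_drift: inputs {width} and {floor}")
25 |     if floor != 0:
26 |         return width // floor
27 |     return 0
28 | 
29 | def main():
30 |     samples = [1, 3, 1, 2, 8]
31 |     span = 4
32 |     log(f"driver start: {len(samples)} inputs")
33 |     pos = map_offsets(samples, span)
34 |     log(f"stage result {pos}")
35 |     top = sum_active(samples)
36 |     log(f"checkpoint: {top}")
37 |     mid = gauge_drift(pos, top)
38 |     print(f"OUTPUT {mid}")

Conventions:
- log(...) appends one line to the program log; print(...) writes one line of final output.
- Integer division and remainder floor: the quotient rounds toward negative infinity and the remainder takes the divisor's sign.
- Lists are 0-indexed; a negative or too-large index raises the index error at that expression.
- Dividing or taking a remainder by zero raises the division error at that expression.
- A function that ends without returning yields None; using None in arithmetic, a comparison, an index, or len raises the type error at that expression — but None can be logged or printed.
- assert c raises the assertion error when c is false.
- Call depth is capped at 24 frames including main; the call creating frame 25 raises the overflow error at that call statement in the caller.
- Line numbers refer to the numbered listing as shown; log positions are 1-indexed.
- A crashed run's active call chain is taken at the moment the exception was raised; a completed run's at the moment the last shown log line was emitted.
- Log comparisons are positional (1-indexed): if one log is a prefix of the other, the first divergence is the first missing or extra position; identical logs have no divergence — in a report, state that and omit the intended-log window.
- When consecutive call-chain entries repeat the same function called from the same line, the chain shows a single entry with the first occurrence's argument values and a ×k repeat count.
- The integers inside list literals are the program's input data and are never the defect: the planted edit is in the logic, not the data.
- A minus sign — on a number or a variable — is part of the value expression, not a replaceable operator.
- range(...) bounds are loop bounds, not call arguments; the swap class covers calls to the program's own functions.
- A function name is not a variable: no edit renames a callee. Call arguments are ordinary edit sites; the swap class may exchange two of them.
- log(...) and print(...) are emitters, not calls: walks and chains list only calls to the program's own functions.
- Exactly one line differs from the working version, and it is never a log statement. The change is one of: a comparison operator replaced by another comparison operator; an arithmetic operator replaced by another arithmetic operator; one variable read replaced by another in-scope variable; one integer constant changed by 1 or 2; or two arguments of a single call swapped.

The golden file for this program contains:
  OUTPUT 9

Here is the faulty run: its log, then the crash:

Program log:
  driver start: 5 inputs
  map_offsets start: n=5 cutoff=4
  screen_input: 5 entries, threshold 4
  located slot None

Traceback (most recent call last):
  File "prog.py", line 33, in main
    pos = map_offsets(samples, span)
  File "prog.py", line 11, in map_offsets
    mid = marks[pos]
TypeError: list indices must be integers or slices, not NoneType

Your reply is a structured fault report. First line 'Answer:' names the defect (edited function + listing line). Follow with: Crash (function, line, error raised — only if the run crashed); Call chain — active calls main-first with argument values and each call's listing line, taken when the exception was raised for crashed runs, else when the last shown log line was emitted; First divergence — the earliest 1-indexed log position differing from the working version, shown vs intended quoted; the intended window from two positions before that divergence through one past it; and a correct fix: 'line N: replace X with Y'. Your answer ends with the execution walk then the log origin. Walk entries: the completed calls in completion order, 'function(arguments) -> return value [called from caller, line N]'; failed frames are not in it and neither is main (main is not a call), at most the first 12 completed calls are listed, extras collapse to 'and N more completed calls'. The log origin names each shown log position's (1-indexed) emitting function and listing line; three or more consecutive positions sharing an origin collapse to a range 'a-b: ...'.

Answer: the defect is in main at line 31.
The tell: The log first diverges at position 2: the faulty run prints 'map_offsets start: n=5 cutoff=4' where the working version prints 'map_offsets start: n=5 cutoff=3'.
Crash: map_offsets, line 11, TypeError.
Call chain: main -> map_offsets([1, 3, 1, 2, 8], 4) (called at line 33).
First divergence: position 2 — shown 'map_offsets start: n=5 cutoff=4', intended 'map_offsets start: n=5 cutoff=3'.
Intended log window:
  1: driver start: 5 inputs
  2: map_offsets start: n=5 cutoff=3
  3: screen_input: 5 entries, threshold 3
Execution walk:
  screen_input([1, 3, 1, 2, 8], 4) -> None  [called from map_offsets, line 9]
Origin of each log line:
  1: emitted by main (line 32)
  2: emitted by map_offsets (line 8)
  3: emitted by screen_input (line 2)
  4: emitted by map_offsets (line 10)
A correct fix: line 31: replace `4` with `3`.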